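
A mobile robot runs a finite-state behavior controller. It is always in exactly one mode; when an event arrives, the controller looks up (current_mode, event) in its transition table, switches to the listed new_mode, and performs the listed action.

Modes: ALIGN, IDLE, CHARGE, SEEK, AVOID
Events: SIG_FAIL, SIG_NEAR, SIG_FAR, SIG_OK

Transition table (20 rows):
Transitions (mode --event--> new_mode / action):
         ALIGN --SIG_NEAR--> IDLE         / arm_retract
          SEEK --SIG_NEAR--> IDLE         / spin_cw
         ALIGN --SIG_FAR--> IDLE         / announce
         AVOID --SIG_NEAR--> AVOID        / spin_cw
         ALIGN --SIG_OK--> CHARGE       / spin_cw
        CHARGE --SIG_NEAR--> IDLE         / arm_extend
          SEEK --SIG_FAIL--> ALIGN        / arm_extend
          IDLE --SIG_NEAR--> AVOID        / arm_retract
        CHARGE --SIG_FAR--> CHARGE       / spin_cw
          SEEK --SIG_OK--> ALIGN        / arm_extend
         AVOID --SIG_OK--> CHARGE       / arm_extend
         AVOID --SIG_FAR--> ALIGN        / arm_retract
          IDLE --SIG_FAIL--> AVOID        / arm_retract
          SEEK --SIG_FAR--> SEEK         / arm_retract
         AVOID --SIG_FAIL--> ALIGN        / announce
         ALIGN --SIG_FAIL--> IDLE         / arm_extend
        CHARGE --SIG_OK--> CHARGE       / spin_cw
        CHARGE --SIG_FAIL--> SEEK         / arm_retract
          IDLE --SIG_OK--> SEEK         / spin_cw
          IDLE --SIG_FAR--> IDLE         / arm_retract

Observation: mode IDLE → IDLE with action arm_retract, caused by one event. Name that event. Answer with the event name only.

try SIG_FAIL: (IDLE, SIG_FAIL) → (AVOID, arm_retract)
try SIG_NEAR: (IDLE, SIG_NEAR) → (AVOID, arm_retract)
try SIG_FAR: (IDLE, SIG_FAR) → (IDLE, arm_retract)  ← matches
try SIG_OK: (IDLE, SIG_OK) → (SEEK, spin_cw)

SIG_FAR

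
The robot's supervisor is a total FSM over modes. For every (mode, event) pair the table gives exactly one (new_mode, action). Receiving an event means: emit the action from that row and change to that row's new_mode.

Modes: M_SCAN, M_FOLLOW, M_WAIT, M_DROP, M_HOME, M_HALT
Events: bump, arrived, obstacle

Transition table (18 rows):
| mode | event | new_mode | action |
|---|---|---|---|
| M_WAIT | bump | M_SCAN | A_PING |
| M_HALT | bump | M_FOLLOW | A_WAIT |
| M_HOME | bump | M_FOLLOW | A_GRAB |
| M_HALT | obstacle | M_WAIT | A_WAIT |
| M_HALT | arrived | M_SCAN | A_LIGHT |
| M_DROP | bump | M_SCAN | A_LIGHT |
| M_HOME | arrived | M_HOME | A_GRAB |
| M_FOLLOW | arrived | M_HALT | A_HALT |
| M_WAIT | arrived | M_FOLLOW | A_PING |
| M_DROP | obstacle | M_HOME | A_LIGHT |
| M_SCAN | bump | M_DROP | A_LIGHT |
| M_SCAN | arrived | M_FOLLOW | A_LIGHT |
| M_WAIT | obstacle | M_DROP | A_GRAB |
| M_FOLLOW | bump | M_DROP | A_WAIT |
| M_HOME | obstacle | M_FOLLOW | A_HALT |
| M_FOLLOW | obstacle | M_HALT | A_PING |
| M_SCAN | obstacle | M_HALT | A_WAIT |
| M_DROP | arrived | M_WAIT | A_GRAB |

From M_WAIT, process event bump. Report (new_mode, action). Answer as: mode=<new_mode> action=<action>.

mode=M_SCAN action=A_PING

current mode = M_WAIT; filter table to that mode:
  (M_WAIT, bump) → (M_SCAN, A_PING)  ← event matches
  (M_WAIT, arrived) → (M_FOLLOW, A_PING)
  (M_WAIT, obstacle) → (M_DROP, A_GRAB)
event = bump selects (M_SCAN, A_PING)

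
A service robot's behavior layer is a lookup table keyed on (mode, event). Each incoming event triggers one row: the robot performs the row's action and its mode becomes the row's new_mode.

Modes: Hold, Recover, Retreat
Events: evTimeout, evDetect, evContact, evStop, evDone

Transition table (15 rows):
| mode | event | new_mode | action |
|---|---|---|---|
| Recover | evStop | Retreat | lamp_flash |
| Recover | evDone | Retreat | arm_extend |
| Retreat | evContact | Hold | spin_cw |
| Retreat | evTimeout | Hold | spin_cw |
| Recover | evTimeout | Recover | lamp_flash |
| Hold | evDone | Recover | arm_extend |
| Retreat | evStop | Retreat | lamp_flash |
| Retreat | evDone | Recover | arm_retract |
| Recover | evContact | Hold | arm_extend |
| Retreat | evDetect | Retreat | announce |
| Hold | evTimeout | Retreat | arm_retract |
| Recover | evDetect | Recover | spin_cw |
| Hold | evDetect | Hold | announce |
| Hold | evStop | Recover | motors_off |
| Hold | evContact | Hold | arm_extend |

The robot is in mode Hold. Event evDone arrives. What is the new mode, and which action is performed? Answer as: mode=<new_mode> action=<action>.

mode=Recover action=arm_extend

current mode = Hold; filter table to that mode:
  (Hold, evDone) → (Recover, arm_extend)  ← event matches
  (Hold, evTimeout) → (Retreat, arm_retract)
  (Hold, evDetect) → (Hold, announce)
  (Hold, evStop) → (Recover, motors_off)
  (Hold, evContact) → (Hold, arm_extend)
event = evDone selects (Recover, arm_extend)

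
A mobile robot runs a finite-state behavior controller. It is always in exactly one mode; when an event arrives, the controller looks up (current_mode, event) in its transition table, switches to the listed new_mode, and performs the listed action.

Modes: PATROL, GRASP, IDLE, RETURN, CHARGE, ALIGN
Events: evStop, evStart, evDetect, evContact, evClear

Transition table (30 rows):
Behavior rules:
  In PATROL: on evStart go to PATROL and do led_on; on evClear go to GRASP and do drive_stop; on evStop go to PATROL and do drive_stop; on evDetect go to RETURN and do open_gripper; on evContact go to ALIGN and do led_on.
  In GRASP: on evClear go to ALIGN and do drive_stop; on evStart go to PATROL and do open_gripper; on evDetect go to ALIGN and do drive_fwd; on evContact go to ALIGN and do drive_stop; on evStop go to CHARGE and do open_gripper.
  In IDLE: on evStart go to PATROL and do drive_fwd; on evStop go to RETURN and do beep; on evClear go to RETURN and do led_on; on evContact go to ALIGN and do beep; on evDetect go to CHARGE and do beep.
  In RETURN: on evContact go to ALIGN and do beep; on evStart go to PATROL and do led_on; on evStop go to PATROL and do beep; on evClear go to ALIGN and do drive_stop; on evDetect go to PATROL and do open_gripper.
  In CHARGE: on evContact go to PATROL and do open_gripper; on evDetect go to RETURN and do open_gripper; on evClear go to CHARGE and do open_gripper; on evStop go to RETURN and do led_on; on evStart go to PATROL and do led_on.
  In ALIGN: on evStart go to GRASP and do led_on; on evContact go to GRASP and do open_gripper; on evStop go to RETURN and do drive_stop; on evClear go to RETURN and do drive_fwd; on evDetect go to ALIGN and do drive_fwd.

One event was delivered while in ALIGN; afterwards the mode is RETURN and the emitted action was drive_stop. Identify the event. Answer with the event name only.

evStop

try evStop: (ALIGN, evStop) → (RETURN, drive_stop)  ← matches
try evStart: (ALIGN, evStart) → (GRASP, led_on)
try evDetect: (ALIGN, evDetect) → (ALIGN, drive_fwd)
try evContact: (ALIGN, evContact) → (GRASP, open_gripper)
try evClear: (ALIGN, evClear) → (RETURN, drive_fwd)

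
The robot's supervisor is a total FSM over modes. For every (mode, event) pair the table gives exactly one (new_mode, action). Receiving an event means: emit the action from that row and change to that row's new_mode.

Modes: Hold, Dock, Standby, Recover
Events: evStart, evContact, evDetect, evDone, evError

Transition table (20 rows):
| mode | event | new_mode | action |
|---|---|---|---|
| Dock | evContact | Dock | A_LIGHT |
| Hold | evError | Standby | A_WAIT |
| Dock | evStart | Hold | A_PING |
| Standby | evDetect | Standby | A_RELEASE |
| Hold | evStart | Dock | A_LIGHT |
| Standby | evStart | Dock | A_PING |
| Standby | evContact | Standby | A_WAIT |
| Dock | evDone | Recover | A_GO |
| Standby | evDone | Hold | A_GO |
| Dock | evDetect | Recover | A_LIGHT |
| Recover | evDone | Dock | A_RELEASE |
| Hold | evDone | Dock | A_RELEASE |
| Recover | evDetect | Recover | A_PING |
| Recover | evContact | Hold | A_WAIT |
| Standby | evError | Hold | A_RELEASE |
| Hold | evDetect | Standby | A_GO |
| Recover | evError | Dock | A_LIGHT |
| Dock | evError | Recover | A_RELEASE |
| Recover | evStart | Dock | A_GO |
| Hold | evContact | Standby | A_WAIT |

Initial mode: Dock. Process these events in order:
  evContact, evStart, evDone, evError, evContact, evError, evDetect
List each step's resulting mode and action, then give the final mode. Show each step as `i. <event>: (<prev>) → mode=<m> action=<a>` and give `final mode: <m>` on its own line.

final mode: Standby

1. evContact: (Dock) → mode=Dock action=A_LIGHT
2. evStart: (Dock) → mode=Hold action=A_PING
3. evDone: (Hold) → mode=Dock action=A_RELEASE
4. evError: (Dock) → mode=Recover action=A_RELEASE
5. evContact: (Recover) → mode=Hold action=A_WAIT
6. evError: (Hold) → mode=Standby action=A_WAIT
7. evDetect: (Standby) → mode=Standby action=A_RELEASE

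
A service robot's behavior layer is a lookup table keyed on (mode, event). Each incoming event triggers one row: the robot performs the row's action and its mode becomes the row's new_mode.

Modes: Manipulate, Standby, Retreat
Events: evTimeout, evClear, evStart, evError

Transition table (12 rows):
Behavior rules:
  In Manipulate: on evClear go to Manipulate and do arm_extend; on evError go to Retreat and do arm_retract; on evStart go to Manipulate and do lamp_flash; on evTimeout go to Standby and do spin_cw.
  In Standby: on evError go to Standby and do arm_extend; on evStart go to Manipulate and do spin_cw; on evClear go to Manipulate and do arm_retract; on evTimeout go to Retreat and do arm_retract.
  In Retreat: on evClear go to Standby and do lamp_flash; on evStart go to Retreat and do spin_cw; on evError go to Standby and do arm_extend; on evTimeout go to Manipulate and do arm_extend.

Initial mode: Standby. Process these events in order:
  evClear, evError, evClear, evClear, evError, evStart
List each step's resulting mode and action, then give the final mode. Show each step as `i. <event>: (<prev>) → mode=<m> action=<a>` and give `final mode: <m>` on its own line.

final mode: Retreat

1. evClear: (Standby) → mode=Manipulate action=arm_retract
2. evError: (Manipulate) → mode=Retreat action=arm_retract
3. evClear: (Retreat) → mode=Standby action=lamp_flash
4. evClear: (Standby) → mode=Manipulate action=arm_retract
5. evError: (Manipulate) → mode=Retreat action=arm_retract
6. evStart: (Retreat) → mode=Retreat action=spin_cw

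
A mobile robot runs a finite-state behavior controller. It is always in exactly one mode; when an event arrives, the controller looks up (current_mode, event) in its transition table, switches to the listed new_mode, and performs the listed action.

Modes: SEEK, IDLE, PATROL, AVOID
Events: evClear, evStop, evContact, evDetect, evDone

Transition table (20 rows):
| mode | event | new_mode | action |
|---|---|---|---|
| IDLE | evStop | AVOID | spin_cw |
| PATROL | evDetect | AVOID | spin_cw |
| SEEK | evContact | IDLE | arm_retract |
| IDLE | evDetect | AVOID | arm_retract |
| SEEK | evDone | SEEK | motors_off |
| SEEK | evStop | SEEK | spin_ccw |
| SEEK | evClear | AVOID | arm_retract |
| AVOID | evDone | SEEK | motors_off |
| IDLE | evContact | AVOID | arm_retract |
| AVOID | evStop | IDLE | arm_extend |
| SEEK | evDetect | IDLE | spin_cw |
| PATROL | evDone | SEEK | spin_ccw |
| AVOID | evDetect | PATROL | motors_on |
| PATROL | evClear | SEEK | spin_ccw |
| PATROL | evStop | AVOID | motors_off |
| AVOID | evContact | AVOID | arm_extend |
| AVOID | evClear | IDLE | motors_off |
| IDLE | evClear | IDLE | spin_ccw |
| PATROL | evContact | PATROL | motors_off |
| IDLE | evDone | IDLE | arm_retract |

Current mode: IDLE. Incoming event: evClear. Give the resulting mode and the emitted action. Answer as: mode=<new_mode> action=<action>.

current mode = IDLE; filter table to that mode:
  (IDLE, evStop) → (AVOID, spin_cw)
  (IDLE, evDetect) → (AVOID, arm_retract)
  (IDLE, evContact) → (AVOID, arm_retract)
  (IDLE, evClear) → (IDLE, spin_ccw)  ← event matches
  (IDLE, evDone) → (IDLE, arm_retract)
event = evClear selects (IDLE, spin_ccw)

mode=IDLE action=spin_ccw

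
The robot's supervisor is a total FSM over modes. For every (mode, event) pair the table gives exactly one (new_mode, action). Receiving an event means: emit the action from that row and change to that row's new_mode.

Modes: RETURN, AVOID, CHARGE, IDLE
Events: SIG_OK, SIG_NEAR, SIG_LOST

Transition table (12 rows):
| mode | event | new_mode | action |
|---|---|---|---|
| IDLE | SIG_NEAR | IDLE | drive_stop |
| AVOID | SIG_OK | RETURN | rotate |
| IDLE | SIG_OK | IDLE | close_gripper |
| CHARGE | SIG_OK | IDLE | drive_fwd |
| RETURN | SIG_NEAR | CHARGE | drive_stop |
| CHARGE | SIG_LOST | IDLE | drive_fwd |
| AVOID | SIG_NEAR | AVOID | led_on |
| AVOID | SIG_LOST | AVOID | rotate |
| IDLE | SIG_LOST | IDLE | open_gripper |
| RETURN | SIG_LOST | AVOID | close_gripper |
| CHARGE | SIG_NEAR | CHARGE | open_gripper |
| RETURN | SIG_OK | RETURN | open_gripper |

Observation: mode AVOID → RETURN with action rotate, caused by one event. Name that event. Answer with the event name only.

try SIG_OK: (AVOID, SIG_OK) → (RETURN, rotate)  ← matches
try SIG_NEAR: (AVOID, SIG_NEAR) → (AVOID, led_on)
try SIG_LOST: (AVOID, SIG_LOST) → (AVOID, rotate)

SIG_OK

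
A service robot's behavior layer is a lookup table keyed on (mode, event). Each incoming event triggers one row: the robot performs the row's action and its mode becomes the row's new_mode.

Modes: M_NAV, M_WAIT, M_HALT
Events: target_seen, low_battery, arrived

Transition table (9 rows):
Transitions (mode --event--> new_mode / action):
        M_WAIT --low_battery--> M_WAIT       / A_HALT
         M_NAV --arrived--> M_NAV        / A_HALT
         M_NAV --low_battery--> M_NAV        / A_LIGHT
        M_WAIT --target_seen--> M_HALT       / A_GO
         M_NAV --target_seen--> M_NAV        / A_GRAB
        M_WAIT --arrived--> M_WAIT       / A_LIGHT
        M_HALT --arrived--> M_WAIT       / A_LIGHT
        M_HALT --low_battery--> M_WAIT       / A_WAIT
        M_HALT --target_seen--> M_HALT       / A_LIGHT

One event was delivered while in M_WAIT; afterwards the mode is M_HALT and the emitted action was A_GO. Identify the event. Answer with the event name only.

target_seen

try target_seen: (M_WAIT, target_seen) → (M_HALT, A_GO)  ← matches
try low_battery: (M_WAIT, low_battery) → (M_WAIT, A_HALT)
try arrived: (M_WAIT, arrived) → (M_WAIT, A_LIGHT)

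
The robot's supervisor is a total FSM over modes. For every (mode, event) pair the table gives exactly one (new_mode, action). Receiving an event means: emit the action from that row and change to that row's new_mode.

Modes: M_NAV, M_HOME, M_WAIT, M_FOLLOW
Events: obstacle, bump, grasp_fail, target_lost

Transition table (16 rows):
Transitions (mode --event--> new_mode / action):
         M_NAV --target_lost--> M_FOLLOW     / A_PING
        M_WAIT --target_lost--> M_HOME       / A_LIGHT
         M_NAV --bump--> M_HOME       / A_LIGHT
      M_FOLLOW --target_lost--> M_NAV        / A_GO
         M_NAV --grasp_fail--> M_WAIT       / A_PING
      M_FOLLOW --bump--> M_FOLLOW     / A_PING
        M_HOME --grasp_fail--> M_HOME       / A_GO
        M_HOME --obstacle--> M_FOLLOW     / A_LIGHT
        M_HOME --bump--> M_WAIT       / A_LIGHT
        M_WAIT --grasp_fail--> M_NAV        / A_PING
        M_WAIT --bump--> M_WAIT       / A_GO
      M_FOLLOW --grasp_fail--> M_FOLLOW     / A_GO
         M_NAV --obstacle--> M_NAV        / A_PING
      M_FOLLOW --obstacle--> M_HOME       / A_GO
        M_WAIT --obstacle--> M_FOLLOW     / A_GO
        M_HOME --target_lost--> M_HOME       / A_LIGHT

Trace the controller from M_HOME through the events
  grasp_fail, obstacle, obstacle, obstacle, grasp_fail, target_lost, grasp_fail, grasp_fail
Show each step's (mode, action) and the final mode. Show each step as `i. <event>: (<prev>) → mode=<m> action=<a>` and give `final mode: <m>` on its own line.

final mode: M_NAV

1. grasp_fail: (M_HOME) → mode=M_HOME action=A_GO
2. obstacle: (M_HOME) → mode=M_FOLLOW action=A_LIGHT
3. obstacle: (M_FOLLOW) → mode=M_HOME action=A_GO
4. obstacle: (M_HOME) → mode=M_FOLLOW action=A_LIGHT
5. grasp_fail: (M_FOLLOW) → mode=M_FOLLOW action=A_GO
6. target_lost: (M_FOLLOW) → mode=M_NAV action=A_GO
7. grasp_fail: (M_NAV) → mode=M_WAIT action=A_PING
8. grasp_fail: (M_WAIT) → mode=M_NAV action=A_PING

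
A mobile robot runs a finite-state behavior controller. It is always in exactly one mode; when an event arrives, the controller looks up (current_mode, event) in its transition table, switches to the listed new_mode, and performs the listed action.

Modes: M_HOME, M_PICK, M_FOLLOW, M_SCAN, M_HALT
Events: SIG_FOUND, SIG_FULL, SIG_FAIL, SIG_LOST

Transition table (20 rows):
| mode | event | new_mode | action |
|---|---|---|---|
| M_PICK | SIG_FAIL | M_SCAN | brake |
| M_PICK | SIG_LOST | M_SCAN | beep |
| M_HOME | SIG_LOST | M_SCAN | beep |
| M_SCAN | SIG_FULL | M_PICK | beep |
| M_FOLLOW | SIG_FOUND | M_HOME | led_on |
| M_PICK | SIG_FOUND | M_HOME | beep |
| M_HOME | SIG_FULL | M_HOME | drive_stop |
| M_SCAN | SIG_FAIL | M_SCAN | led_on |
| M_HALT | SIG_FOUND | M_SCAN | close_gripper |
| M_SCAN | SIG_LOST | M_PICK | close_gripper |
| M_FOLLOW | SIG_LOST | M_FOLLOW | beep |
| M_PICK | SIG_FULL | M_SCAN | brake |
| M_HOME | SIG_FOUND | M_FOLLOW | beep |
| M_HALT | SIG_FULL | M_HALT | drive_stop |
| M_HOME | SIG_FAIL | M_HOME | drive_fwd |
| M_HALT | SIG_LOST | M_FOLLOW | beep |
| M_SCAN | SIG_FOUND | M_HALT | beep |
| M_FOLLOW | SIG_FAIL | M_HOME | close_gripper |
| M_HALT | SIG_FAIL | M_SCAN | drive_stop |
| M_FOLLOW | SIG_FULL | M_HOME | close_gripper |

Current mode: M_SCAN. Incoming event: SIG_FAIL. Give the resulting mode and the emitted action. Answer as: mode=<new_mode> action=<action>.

current mode = M_SCAN; filter table to that mode:
  (M_SCAN, SIG_FULL) → (M_PICK, beep)
  (M_SCAN, SIG_FAIL) → (M_SCAN, led_on)  ← event matches
  (M_SCAN, SIG_LOST) → (M_PICK, close_gripper)
  (M_SCAN, SIG_FOUND) → (M_HALT, beep)
event = SIG_FAIL selects (M_SCAN, led_on)

mode=M_SCAN action=led_on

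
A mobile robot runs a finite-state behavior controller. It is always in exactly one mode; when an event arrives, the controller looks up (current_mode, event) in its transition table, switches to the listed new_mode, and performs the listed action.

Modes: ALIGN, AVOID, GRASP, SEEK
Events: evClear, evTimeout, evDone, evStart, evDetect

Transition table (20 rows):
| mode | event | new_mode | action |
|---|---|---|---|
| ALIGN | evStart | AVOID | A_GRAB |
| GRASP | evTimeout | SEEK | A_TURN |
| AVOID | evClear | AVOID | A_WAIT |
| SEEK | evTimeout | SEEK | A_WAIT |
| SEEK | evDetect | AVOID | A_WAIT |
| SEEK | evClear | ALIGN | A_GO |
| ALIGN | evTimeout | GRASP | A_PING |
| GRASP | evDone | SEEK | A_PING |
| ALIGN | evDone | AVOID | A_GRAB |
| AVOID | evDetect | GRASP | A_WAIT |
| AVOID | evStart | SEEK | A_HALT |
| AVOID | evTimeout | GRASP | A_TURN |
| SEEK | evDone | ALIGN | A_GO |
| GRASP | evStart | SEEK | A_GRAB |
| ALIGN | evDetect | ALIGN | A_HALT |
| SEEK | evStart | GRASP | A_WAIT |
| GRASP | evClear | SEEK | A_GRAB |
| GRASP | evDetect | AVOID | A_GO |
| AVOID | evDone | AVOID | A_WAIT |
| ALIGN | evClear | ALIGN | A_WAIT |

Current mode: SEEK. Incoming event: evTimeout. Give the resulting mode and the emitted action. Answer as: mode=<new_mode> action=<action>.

current mode = SEEK; filter table to that mode:
  (SEEK, evTimeout) → (SEEK, A_WAIT)  ← event matches
  (SEEK, evDetect) → (AVOID, A_WAIT)
  (SEEK, evClear) → (ALIGN, A_GO)
  (SEEK, evDone) → (ALIGN, A_GO)
  (SEEK, evStart) → (GRASP, A_WAIT)
event = evTimeout selects (SEEK, A_WAIT)

mode=SEEK action=A_WAIT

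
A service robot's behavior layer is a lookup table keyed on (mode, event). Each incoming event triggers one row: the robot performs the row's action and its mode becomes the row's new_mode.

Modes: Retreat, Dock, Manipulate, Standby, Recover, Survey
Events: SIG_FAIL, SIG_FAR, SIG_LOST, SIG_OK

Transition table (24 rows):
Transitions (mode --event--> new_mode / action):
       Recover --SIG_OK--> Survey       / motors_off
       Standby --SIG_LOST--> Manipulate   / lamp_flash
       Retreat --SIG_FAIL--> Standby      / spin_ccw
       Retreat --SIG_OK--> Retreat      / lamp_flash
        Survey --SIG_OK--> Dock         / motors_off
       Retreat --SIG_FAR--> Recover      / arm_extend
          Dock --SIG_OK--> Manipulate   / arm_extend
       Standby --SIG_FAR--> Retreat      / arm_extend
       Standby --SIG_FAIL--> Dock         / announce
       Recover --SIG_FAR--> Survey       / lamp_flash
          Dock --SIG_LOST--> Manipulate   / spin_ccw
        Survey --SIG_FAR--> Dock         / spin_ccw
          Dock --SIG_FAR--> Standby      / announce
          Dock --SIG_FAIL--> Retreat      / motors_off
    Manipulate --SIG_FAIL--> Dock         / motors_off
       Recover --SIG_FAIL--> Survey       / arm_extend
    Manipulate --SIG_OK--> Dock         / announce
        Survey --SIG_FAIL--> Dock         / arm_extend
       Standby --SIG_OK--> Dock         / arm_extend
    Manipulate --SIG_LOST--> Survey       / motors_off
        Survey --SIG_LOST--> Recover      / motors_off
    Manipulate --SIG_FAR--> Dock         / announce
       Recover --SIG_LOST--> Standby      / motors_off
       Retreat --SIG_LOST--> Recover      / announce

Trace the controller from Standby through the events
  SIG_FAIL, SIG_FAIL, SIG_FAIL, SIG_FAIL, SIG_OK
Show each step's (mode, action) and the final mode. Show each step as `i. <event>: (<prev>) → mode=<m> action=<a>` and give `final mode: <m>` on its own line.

final mode: Manipulate

1. SIG_FAIL: (Standby) → mode=Dock action=announce
2. SIG_FAIL: (Dock) → mode=Retreat action=motors_off
3. SIG_FAIL: (Retreat) → mode=Standby action=spin_ccw
4. SIG_FAIL: (Standby) → mode=Dock action=announce
5. SIG_OK: (Dock) → mode=Manipulate action=arm_extend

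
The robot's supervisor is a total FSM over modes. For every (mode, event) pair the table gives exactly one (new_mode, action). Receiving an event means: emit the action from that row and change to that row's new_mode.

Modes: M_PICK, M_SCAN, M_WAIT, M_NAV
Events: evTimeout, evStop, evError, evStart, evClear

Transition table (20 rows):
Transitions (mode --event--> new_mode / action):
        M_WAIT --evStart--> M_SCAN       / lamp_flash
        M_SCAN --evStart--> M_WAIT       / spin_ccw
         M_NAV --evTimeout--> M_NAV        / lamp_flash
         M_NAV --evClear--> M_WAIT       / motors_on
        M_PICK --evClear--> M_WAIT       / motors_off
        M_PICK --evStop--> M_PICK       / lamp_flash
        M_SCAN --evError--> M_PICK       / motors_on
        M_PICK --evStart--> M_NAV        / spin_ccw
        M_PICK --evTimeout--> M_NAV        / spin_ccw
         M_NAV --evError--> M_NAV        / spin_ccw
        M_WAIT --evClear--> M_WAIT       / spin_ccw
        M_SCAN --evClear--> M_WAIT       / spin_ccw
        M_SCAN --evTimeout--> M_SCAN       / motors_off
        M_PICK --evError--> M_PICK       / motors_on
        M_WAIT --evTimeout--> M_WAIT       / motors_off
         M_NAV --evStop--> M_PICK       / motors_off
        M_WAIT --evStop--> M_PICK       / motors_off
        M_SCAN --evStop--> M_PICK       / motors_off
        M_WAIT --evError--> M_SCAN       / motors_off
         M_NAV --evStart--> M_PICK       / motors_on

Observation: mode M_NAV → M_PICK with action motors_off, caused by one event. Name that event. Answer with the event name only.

evStop

try evTimeout: (M_NAV, evTimeout) → (M_NAV, lamp_flash)
try evStop: (M_NAV, evStop) → (M_PICK, motors_off)  ← matches
try evError: (M_NAV, evError) → (M_NAV, spin_ccw)
try evStart: (M_NAV, evStart) → (M_PICK, motors_on)
try evClear: (M_NAV, evClear) → (M_WAIT, motors_on)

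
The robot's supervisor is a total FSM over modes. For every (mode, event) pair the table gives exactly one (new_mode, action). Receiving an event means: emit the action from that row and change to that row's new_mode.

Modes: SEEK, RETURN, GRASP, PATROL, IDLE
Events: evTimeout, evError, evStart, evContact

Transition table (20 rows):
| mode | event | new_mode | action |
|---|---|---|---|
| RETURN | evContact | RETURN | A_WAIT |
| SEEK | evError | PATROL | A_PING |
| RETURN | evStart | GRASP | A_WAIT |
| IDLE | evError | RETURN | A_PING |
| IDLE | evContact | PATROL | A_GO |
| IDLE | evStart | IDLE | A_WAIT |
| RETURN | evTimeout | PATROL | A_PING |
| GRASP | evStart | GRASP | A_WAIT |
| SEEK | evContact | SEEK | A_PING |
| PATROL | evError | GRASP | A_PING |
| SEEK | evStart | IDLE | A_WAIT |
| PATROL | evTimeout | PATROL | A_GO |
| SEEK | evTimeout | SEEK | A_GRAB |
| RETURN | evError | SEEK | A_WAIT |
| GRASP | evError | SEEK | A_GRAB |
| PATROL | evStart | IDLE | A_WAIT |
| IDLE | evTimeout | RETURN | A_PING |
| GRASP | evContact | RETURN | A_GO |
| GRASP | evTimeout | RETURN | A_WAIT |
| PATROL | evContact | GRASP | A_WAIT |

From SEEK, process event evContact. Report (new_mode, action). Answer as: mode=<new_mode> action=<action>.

mode=SEEK action=A_PING

current mode = SEEK; filter table to that mode:
  (SEEK, evError) → (PATROL, A_PING)
  (SEEK, evContact) → (SEEK, A_PING)  ← event matches
  (SEEK, evStart) → (IDLE, A_WAIT)
  (SEEK, evTimeout) → (SEEK, A_GRAB)
event = evContact selects (SEEK, A_PING)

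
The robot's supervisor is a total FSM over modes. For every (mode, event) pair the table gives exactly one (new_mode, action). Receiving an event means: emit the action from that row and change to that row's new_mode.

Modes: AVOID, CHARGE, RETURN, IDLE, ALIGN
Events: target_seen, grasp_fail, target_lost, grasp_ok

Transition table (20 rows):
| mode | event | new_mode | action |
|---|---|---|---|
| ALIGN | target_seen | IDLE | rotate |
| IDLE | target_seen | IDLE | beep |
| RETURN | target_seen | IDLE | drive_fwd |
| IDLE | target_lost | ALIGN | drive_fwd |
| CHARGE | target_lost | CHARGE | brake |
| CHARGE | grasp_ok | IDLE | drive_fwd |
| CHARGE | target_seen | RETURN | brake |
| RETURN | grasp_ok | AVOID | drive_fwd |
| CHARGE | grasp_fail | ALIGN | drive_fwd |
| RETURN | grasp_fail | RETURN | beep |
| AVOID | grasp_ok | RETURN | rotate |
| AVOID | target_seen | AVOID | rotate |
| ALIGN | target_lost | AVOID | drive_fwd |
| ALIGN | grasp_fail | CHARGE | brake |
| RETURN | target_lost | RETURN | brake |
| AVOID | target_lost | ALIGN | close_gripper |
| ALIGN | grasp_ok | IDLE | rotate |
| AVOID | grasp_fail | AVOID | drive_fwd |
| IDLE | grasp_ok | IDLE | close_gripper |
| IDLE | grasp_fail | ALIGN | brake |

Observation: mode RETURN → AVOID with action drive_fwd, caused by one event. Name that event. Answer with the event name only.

grasp_ok

try target_seen: (RETURN, target_seen) → (IDLE, drive_fwd)
try grasp_fail: (RETURN, grasp_fail) → (RETURN, beep)
try target_lost: (RETURN, target_lost) → (RETURN, brake)
try grasp_ok: (RETURN, grasp_ok) → (AVOID, drive_fwd)  ← matches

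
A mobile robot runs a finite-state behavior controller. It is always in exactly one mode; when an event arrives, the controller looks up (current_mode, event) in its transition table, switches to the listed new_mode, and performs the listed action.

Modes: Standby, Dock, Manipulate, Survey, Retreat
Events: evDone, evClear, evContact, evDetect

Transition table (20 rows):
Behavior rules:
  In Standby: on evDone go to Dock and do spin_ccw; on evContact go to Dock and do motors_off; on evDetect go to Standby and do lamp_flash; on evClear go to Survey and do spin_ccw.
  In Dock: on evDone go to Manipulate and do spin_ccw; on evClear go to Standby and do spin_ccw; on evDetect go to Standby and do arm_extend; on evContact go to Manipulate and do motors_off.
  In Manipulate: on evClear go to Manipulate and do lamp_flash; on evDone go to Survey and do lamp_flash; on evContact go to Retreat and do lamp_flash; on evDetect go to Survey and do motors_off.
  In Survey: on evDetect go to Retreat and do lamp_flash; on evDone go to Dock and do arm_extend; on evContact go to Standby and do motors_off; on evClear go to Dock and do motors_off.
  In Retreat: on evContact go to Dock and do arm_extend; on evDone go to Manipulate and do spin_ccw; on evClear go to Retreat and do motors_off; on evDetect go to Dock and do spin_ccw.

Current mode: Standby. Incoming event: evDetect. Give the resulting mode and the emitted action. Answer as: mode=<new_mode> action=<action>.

mode=Standby action=lamp_flash

current mode = Standby; filter table to that mode:
  (Standby, evDone) → (Dock, spin_ccw)
  (Standby, evContact) → (Dock, motors_off)
  (Standby, evDetect) → (Standby, lamp_flash)  ← event matches
  (Standby, evClear) → (Survey, spin_ccw)
event = evDetect selects (Standby, lamp_flash)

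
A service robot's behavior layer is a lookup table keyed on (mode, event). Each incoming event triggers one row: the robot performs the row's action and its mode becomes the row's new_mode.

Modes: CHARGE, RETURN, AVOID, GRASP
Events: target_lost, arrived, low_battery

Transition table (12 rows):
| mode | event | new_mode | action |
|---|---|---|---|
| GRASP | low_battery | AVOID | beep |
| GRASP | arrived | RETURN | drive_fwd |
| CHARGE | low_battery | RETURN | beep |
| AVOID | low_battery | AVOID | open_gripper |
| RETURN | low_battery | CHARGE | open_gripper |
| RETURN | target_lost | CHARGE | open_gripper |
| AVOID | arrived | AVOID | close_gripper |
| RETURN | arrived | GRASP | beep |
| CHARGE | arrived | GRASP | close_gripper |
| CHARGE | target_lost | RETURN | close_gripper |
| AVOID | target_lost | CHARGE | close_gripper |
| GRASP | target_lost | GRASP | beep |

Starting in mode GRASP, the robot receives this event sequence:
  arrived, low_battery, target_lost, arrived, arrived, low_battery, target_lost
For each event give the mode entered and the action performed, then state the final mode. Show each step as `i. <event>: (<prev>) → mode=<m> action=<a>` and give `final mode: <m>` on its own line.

1. arrived: (GRASP) → mode=RETURN action=drive_fwd
2. low_battery: (RETURN) → mode=CHARGE action=open_gripper
3. target_lost: (CHARGE) → mode=RETURN action=close_gripper
4. arrived: (RETURN) → mode=GRASP action=beep
5. arrived: (GRASP) → mode=RETURN action=drive_fwd
6. low_battery: (RETURN) → mode=CHARGE action=open_gripper
7. target_lost: (CHARGE) → mode=RETURN action=close_gripper

final mode: RETURN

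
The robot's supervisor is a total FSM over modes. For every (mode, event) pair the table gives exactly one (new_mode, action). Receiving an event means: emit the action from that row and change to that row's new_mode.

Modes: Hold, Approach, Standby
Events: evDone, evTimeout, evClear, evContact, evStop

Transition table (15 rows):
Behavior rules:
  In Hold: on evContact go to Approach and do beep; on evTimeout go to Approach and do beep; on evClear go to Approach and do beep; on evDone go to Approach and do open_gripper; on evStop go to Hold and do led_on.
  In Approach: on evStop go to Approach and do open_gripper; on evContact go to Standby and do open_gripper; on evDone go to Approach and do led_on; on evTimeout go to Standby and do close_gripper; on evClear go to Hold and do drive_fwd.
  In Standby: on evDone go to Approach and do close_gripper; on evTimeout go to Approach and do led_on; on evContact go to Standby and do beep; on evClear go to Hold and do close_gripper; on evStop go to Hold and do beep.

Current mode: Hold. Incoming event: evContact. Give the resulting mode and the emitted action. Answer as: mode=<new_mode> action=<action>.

current mode = Hold; filter table to that mode:
  (Hold, evContact) → (Approach, beep)  ← event matches
  (Hold, evTimeout) → (Approach, beep)
  (Hold, evClear) → (Approach, beep)
  (Hold, evDone) → (Approach, open_gripper)
  (Hold, evStop) → (Hold, led_on)
event = evContact selects (Approach, beep)

mode=Approach action=beep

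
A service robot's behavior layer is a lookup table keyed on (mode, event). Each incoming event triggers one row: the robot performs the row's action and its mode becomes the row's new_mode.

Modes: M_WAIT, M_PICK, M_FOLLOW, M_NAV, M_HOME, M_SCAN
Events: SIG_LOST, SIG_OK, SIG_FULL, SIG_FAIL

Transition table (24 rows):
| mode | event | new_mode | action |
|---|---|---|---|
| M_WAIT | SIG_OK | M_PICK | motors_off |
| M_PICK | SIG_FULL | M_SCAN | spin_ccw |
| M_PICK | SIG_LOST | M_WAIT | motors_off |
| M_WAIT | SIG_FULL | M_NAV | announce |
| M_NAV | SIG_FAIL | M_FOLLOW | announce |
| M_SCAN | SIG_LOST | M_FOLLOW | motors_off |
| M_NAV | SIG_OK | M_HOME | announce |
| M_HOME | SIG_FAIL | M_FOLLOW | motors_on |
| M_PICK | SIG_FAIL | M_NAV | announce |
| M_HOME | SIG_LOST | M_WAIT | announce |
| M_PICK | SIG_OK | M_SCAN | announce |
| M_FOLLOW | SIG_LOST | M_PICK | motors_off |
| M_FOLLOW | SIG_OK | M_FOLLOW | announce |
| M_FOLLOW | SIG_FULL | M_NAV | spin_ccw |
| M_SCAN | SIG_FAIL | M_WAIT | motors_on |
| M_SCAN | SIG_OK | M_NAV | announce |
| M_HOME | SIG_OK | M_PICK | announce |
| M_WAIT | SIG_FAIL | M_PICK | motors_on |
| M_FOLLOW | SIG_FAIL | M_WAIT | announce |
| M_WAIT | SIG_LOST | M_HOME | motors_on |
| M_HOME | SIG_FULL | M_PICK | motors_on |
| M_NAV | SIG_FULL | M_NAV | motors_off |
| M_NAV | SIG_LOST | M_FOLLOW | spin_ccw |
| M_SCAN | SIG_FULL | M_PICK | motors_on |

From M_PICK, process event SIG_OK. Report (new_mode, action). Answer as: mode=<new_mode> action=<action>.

current mode = M_PICK; filter table to that mode:
  (M_PICK, SIG_FULL) → (M_SCAN, spin_ccw)
  (M_PICK, SIG_LOST) → (M_WAIT, motors_off)
  (M_PICK, SIG_FAIL) → (M_NAV, announce)
  (M_PICK, SIG_OK) → (M_SCAN, announce)  ← event matches
event = SIG_OK selects (M_SCAN, announce)

mode=M_SCAN action=announce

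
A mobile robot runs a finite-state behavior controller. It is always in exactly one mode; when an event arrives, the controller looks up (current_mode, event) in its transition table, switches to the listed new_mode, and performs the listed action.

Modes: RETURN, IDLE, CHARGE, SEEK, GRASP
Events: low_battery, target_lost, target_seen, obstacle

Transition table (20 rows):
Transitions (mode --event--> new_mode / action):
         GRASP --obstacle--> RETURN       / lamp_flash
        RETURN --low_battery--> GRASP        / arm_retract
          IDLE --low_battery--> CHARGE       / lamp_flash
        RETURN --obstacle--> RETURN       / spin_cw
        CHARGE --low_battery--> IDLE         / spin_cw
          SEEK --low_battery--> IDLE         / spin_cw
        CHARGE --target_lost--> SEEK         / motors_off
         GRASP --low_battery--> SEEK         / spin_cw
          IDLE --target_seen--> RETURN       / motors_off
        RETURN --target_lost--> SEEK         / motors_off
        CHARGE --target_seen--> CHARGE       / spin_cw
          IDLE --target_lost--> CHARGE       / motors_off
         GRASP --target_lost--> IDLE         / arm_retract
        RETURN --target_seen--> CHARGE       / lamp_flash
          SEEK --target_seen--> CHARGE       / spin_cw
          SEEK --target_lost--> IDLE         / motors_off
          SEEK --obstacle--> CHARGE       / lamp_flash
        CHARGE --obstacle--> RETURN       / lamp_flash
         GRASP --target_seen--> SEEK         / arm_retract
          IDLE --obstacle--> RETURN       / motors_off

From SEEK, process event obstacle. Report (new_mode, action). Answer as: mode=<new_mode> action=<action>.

current mode = SEEK; filter table to that mode:
  (SEEK, low_battery) → (IDLE, spin_cw)
  (SEEK, target_seen) → (CHARGE, spin_cw)
  (SEEK, target_lost) → (IDLE, motors_off)
  (SEEK, obstacle) → (CHARGE, lamp_flash)  ← event matches
event = obstacle selects (CHARGE, lamp_flash)

mode=CHARGE action=lamp_flash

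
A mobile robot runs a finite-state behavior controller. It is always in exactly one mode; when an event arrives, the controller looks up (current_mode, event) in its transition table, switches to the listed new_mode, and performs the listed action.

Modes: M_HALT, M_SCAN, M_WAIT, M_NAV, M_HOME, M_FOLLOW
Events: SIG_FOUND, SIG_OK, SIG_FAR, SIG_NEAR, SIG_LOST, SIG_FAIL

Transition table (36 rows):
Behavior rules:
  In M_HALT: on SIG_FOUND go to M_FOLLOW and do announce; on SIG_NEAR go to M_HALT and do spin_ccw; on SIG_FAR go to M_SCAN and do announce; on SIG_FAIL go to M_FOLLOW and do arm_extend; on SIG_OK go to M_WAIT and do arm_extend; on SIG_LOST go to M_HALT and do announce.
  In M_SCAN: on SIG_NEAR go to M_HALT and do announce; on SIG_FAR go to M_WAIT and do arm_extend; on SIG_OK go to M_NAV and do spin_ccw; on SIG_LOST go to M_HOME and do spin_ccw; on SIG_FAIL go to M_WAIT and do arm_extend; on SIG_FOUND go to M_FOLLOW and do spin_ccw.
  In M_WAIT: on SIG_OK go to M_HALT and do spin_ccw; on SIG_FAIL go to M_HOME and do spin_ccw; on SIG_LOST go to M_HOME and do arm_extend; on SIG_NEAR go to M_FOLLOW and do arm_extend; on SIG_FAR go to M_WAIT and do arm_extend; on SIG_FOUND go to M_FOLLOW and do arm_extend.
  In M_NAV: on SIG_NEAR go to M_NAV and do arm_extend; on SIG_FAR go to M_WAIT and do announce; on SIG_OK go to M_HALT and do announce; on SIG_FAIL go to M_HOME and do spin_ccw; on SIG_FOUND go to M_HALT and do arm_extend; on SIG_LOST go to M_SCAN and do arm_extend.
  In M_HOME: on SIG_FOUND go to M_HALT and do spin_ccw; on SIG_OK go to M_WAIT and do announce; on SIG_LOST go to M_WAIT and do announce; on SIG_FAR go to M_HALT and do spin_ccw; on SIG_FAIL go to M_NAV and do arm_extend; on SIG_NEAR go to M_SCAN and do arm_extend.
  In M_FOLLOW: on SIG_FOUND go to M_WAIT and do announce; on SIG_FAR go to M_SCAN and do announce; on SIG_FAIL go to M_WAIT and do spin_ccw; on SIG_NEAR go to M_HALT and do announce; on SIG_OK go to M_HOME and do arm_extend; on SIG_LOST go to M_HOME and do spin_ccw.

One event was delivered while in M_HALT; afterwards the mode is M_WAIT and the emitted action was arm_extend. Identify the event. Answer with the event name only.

try SIG_FOUND: (M_HALT, SIG_FOUND) → (M_FOLLOW, announce)
try SIG_OK: (M_HALT, SIG_OK) → (M_WAIT, arm_extend)  ← matches
try SIG_FAR: (M_HALT, SIG_FAR) → (M_SCAN, announce)
try SIG_NEAR: (M_HALT, SIG_NEAR) → (M_HALT, spin_ccw)
try SIG_LOST: (M_HALT, SIG_LOST) → (M_HALT, announce)
try SIG_FAIL: (M_HALT, SIG_FAIL) → (M_FOLLOW, arm_extend)

SIG_OK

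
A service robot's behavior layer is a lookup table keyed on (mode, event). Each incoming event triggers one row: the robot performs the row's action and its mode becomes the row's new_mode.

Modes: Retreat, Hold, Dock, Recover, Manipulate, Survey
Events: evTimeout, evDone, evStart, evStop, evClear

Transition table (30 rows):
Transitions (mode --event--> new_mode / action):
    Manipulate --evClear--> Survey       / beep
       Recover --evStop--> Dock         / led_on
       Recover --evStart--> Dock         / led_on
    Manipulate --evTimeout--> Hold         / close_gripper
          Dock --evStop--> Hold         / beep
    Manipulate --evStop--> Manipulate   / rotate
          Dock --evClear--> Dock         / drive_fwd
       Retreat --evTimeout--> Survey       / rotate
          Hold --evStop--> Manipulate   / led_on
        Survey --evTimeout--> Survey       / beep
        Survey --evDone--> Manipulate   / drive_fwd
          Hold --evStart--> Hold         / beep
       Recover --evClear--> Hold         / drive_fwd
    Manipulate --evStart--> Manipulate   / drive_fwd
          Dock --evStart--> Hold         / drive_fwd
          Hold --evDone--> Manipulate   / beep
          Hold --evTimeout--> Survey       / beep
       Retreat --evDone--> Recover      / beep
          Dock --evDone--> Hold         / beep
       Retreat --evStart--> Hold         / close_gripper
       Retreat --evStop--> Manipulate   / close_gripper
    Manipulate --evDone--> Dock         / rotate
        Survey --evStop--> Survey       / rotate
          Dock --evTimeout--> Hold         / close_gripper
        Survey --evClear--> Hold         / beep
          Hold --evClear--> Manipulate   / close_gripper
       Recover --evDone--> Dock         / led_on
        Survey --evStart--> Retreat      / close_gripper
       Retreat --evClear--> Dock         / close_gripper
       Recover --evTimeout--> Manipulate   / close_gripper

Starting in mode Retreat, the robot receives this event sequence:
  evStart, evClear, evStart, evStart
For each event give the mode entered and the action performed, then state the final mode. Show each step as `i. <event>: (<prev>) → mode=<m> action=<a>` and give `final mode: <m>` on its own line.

1. evStart: (Retreat) → mode=Hold action=close_gripper
2. evClear: (Hold) → mode=Manipulate action=close_gripper
3. evStart: (Manipulate) → mode=Manipulate action=drive_fwd
4. evStart: (Manipulate) → mode=Manipulate action=drive_fwd

final mode: Manipulate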